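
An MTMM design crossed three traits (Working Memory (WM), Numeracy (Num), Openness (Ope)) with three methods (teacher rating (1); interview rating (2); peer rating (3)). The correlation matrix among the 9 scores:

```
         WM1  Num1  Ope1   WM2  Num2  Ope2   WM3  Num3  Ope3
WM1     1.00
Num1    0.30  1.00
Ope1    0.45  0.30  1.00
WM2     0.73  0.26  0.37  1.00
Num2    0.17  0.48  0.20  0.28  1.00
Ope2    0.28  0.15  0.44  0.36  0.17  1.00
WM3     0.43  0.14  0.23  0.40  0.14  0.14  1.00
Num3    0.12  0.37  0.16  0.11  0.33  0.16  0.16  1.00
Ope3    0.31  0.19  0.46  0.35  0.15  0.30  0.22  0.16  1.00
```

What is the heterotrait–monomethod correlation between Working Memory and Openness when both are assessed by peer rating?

0.22

Different traits, same method: r(WM3, Ope3) = 0.22.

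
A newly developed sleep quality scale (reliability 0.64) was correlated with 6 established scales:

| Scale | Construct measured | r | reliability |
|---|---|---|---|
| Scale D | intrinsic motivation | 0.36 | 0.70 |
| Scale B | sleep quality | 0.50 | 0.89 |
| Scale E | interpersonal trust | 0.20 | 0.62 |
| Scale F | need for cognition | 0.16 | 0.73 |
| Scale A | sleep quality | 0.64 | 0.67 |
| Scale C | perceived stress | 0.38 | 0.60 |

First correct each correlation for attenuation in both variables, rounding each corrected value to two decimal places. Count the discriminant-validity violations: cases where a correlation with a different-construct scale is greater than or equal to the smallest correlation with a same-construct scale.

Disattenuated r (r / √(r_scale · r_new)):
  Scale D (disc): 0.36 / √(0.70·0.64) = 0.54
  Scale B (conv): 0.50 / √(0.89·0.64) = 0.66
  Scale E (disc): 0.20 / √(0.62·0.64) = 0.32
  Scale F (disc): 0.16 / √(0.73·0.64) = 0.23
  Scale A (conv): 0.64 / √(0.67·0.64) = 0.98
  Scale C (disc): 0.38 / √(0.60·0.64) = 0.61
Smallest convergent = 0.66. Discriminant values: 0.54, 0.32, 0.23, 0.61; count ≥ 0.66 → 0.

0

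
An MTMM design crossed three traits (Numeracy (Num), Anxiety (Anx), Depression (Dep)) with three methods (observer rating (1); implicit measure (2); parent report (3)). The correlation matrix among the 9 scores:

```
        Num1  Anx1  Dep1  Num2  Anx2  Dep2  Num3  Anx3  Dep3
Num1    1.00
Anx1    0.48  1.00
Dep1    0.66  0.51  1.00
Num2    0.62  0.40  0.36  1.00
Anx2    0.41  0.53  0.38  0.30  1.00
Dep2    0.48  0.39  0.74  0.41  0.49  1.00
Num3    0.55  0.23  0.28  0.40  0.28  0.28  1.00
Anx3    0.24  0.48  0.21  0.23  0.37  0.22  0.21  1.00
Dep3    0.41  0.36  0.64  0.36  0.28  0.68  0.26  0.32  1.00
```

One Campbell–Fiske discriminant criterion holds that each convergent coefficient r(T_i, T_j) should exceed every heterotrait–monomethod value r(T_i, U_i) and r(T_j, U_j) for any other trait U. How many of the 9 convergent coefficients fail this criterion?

6

Checking each validity diagonal entry against its comparison values:
Num (methods 1·2): 0.62 vs {0.48, 0.30, 0.66, 0.41} → fail.
Num (methods 1·3): 0.55 vs {0.48, 0.21, 0.66, 0.26} → fail.
Num (methods 2·3): 0.40 vs {0.30, 0.21, 0.41, 0.26} → fail.
Anx (methods 1·2): 0.53 vs {0.48, 0.30, 0.51, 0.49} → pass.
Anx (methods 1·3): 0.48 vs {0.48, 0.21, 0.51, 0.32} → fail.
Anx (methods 2·3): 0.37 vs {0.30, 0.21, 0.49, 0.32} → fail.
Dep (methods 1·2): 0.74 vs {0.66, 0.41, 0.51, 0.49} → pass.
Dep (methods 1·3): 0.64 vs {0.66, 0.26, 0.51, 0.32} → fail.
Dep (methods 2·3): 0.68 vs {0.41, 0.26, 0.49, 0.32} → pass.
6 of 9 fail.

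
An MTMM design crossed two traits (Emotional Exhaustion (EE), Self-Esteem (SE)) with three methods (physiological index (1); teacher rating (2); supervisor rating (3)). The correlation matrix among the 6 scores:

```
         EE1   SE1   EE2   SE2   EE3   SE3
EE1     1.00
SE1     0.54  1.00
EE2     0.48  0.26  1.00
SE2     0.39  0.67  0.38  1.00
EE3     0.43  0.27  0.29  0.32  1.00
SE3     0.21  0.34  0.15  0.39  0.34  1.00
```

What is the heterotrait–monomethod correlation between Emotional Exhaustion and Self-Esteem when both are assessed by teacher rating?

Different traits, same method: r(EE2, SE2) = 0.38.

0.38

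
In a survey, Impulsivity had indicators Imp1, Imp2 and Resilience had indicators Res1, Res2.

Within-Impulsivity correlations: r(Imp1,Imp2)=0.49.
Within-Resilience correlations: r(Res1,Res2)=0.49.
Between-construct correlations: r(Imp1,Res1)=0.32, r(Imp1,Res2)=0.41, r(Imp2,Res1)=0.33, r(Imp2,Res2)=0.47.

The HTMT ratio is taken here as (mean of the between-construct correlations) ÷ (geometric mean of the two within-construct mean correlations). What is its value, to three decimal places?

0.781

Mean heterotrait r = 1.53/4 = 0.3825.
Mean within-Imp = 0.49/1 = 0.4900; mean within-Res = 0.49/1 = 0.4900.
Geometric mean = √(0.4900 × 0.4900) = 0.4900.
HTMT = 0.3825 / 0.4900 = 0.781.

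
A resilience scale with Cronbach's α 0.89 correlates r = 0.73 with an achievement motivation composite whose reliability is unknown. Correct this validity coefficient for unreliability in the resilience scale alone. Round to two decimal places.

Single correction: r_c = r_obs / √r_xx = 0.73 / √0.89 = 0.73 / 0.9434 ≈ 0.77.

0.77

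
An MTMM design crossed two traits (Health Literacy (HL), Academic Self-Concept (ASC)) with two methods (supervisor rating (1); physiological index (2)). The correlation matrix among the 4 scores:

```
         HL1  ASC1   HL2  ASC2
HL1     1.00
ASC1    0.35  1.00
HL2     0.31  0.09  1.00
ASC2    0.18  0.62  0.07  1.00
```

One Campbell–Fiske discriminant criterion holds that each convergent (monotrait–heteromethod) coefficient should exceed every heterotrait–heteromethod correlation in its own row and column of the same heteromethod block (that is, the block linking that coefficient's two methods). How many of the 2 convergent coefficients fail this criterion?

Convergent coefficients and their comparison sets:
HL (methods 1·2): 0.31 vs {0.18, 0.09} → pass.
ASC (methods 1·2): 0.62 vs {0.09, 0.18} → pass.
0 of 2 fail.

0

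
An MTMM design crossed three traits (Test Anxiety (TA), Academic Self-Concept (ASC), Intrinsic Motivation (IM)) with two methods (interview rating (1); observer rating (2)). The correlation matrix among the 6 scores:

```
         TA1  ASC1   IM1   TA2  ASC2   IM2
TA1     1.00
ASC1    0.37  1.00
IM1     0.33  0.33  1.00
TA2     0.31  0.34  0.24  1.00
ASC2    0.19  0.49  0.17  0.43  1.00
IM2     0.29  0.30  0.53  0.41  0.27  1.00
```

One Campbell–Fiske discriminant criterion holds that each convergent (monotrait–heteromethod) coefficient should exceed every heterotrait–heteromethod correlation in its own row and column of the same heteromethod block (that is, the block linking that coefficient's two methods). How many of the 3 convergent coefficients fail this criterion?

Each convergent coefficient versus the relevant comparison correlations:
TA (methods 1·2): 0.31 vs {0.19, 0.34, 0.29, 0.24} → fail.
ASC (methods 1·2): 0.49 vs {0.34, 0.19, 0.30, 0.17} → pass.
IM (methods 1·2): 0.53 vs {0.24, 0.29, 0.17, 0.30} → pass.
1 of 3 fail.

1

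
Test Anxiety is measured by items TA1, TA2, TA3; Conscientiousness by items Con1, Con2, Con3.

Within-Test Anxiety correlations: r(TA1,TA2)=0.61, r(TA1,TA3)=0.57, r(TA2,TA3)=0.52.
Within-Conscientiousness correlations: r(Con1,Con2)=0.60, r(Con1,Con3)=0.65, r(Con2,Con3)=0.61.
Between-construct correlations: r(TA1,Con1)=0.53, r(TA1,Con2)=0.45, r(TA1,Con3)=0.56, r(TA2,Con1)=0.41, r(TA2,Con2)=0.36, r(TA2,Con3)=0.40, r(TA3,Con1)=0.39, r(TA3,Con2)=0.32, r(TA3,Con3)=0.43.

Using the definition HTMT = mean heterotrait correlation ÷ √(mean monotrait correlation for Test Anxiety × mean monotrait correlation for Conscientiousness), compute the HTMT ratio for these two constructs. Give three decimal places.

Mean heterotrait r = 3.85/9 = 0.4278.
Mean within-TA = 1.70/3 = 0.5667; mean within-Con = 1.86/3 = 0.6200.
Geometric mean = √(0.5667 × 0.6200) = 0.5928.
HTMT = 0.4278 / 0.5928 = 0.722.

0.722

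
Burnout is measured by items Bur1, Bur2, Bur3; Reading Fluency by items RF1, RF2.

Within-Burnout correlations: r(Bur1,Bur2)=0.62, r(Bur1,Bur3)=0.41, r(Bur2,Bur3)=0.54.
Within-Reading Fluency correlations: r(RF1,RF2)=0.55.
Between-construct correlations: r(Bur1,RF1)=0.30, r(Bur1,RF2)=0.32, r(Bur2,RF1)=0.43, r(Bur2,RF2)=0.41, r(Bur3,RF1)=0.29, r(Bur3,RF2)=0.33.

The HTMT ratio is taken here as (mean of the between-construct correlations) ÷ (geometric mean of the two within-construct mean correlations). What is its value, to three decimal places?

Mean heterotrait r = 2.08/6 = 0.3467.
Mean within-Bur = 1.57/3 = 0.5233; mean within-RF = 0.55/1 = 0.5500.
Geometric mean = √(0.5233 × 0.5500) = 0.5365.
HTMT = 0.3467 / 0.5365 = 0.646.

0.646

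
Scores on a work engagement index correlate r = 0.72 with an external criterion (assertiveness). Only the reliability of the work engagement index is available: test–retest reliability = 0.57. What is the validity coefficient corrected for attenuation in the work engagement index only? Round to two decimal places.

0.95

Single correction: r_c = r_obs / √r_xx = 0.72 / √0.57 = 0.72 / 0.7550 ≈ 0.95.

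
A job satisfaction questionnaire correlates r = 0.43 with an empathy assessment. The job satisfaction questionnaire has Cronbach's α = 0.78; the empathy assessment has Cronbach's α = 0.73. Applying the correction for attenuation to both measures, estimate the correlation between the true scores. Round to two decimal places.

r_true = r_obs / √(r_xx · r_yy) = 0.43 / √(0.78 × 0.73) = 0.43 / √0.5694 = 0.43 / 0.7546 ≈ 0.57.

0.57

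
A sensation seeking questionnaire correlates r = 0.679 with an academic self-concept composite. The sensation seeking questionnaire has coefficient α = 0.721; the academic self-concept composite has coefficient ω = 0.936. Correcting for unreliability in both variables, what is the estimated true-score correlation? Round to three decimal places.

r_true = r_obs / √(r_xx · r_yy) = 0.679 / √(0.721 × 0.936) = 0.679 / √0.674856 = 0.679 / 0.8215 ≈ 0.827.

0.827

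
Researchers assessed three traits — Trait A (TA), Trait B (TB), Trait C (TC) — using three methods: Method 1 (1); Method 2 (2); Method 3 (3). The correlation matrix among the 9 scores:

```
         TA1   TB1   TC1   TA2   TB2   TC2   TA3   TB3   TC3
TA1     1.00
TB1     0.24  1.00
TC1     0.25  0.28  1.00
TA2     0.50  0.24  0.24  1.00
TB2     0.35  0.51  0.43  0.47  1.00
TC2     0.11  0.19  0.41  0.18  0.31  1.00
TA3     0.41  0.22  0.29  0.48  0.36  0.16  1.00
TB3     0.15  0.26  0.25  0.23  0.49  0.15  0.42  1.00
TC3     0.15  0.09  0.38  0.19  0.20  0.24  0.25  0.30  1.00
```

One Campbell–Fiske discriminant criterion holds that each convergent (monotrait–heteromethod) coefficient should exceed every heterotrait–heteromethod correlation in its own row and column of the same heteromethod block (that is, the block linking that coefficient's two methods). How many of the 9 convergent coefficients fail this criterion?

1

Checking each validity diagonal entry against its comparison values:
TA (methods 1·2): 0.50 vs {0.35, 0.24, 0.11, 0.24} → pass.
TA (methods 1·3): 0.41 vs {0.15, 0.22, 0.15, 0.29} → pass.
TA (methods 2·3): 0.48 vs {0.23, 0.36, 0.19, 0.16} → pass.
TB (methods 1·2): 0.51 vs {0.24, 0.35, 0.19, 0.43} → pass.
TB (methods 1·3): 0.26 vs {0.22, 0.15, 0.09, 0.25} → pass.
TB (methods 2·3): 0.49 vs {0.36, 0.23, 0.20, 0.15} → pass.
TC (methods 1·2): 0.41 vs {0.24, 0.11, 0.43, 0.19} → fail.
TC (methods 1·3): 0.38 vs {0.29, 0.15, 0.25, 0.09} → pass.
TC (methods 2·3): 0.24 vs {0.16, 0.19, 0.15, 0.20} → pass.
1 of 9 fail.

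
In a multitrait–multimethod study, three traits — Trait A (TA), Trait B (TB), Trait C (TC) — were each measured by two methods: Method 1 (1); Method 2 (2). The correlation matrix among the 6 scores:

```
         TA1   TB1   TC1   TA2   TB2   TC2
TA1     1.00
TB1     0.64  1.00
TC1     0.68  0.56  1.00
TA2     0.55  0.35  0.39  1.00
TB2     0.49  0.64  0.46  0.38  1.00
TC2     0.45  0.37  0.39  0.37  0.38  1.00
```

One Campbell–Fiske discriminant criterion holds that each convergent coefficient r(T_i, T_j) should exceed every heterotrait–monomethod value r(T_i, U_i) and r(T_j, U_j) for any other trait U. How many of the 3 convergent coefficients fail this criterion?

Convergent coefficients and their comparison sets:
TA (methods 1·2): 0.55 vs {0.64, 0.38, 0.68, 0.37} → fail.
TB (methods 1·2): 0.64 vs {0.64, 0.38, 0.56, 0.38} → fail.
TC (methods 1·2): 0.39 vs {0.68, 0.37, 0.56, 0.38} → fail.
3 of 3 fail.

3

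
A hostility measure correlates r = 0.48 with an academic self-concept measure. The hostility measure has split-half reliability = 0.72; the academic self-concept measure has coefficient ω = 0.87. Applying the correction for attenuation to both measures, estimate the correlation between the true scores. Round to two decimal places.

r_true = r_obs / √(r_xx · r_yy) = 0.48 / √(0.72 × 0.87) = 0.48 / √0.6264 = 0.48 / 0.7915 ≈ 0.61.

0.61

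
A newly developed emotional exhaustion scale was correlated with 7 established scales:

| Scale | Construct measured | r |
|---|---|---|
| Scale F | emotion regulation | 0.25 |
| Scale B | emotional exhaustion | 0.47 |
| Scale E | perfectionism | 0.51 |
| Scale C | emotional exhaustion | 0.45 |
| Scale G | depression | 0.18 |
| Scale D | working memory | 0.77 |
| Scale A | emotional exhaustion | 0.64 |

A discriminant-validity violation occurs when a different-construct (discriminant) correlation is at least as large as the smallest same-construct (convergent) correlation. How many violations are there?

2

Convergent (same construct = emotional exhaustion): Scale B, Scale C, Scale A.
Smallest convergent = 0.45. Discriminant values: 0.25, 0.51, 0.18, 0.77; count ≥ 0.45 → 2.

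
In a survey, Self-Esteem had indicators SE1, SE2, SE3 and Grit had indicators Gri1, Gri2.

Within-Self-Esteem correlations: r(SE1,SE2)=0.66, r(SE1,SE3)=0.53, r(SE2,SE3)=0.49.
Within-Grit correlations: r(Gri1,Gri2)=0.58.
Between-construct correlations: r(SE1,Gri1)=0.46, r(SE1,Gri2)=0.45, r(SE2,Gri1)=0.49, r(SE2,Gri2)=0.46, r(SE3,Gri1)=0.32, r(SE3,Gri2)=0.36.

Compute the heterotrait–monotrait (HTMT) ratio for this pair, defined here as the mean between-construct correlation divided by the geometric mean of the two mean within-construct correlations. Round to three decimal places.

Between-construct mean = 2.54/6 = 0.4233.
Mean within-SE = 1.68/3 = 0.5600; mean within-Gri = 0.58/1 = 0.5800.
Geometric mean = √(0.5600 × 0.5800) = 0.5699.
HTMT = 0.4233 / 0.5699 = 0.743.

0.743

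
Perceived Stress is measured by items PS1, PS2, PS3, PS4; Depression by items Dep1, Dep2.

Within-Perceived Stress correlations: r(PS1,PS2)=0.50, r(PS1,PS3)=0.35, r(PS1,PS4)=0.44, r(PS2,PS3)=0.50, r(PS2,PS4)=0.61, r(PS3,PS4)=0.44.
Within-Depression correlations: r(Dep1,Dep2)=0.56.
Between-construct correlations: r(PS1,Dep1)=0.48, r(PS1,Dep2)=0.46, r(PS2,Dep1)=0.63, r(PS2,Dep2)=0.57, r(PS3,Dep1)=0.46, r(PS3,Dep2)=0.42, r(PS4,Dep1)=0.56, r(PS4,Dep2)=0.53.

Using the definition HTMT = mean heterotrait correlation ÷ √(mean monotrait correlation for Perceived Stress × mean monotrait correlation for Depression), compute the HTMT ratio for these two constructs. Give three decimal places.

0.998

Mean heterotrait r = 4.11/8 = 0.5138.
Mean within-PS = 2.84/6 = 0.4733; mean within-Dep = 0.56/1 = 0.5600.
Geometric mean = √(0.4733 × 0.5600) = 0.5148.
HTMT = 0.5138 / 0.5148 = 0.998.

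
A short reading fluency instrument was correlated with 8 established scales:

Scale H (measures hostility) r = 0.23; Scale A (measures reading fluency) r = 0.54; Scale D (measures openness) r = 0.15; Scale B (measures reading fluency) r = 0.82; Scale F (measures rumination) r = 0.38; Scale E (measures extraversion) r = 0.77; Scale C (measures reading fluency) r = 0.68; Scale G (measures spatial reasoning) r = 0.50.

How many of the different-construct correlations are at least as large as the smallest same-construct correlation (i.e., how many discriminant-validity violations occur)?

Convergent (same construct = reading fluency): Scale A, Scale B, Scale C.
Smallest convergent = 0.54. Discriminant values: 0.23, 0.15, 0.38, 0.77, 0.50; count ≥ 0.54 → 1.

1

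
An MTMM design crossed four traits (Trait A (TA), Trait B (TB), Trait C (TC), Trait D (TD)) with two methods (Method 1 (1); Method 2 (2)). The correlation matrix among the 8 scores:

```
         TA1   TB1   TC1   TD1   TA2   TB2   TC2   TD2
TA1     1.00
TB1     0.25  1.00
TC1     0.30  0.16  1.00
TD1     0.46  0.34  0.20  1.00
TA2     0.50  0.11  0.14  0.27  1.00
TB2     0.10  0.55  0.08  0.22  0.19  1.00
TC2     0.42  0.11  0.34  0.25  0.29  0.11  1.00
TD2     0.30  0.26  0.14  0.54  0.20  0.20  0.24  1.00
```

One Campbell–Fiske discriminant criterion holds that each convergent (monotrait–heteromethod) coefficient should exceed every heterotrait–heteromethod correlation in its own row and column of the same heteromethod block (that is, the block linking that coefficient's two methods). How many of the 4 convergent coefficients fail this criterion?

1

Checking each validity diagonal entry against its comparison values:
TA (methods 1·2): 0.50 vs {0.10, 0.11, 0.42, 0.14, 0.30, 0.27} → pass.
TB (methods 1·2): 0.55 vs {0.11, 0.10, 0.11, 0.08, 0.26, 0.22} → pass.
TC (methods 1·2): 0.34 vs {0.14, 0.42, 0.08, 0.11, 0.14, 0.25} → fail.
TD (methods 1·2): 0.54 vs {0.27, 0.30, 0.22, 0.26, 0.25, 0.14} → pass.
1 of 4 fail.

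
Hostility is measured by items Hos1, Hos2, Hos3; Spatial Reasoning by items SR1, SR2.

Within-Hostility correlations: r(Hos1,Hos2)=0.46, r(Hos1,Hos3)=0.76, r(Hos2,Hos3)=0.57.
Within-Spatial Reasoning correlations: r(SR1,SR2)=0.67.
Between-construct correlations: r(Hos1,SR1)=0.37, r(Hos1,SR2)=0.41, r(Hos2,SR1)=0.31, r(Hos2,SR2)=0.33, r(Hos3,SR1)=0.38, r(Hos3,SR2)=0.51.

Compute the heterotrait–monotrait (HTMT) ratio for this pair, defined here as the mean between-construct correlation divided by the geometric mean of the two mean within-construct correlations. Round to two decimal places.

0.61

Mean heterotrait r = 2.31/6 = 0.3850.
Mean within-Hos = 1.79/3 = 0.5967; mean within-SR = 0.67/1 = 0.6700.
Geometric mean = √(0.5967 × 0.6700) = 0.6323.
HTMT = 0.3850 / 0.6323 = 0.61.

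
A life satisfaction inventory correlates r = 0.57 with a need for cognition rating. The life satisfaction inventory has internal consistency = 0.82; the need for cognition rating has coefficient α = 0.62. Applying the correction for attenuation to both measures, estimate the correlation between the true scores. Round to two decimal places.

r_true = r_obs / √(r_xx · r_yy) = 0.57 / √(0.82 × 0.62) = 0.57 / √0.5084 = 0.57 / 0.7130 ≈ 0.80.

0.80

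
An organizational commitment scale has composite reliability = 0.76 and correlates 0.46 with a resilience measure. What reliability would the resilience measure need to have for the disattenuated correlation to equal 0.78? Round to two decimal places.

0.46

r_true = r_obs / √(r_xx · r_yy) ⇒ 0.78 = 0.46 / √(0.76 · r_yy).
√(0.76 · r_yy) = 0.46 / 0.78 = 0.5897; 0.76 · r_yy = 0.3477; r_yy = 0.3477 / 0.76 ≈ 0.46.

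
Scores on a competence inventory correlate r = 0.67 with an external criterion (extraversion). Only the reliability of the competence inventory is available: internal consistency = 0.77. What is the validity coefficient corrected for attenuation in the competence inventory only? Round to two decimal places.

Single correction: r_c = r_obs / √r_xx = 0.67 / √0.77 = 0.67 / 0.8775 ≈ 0.76.

0.76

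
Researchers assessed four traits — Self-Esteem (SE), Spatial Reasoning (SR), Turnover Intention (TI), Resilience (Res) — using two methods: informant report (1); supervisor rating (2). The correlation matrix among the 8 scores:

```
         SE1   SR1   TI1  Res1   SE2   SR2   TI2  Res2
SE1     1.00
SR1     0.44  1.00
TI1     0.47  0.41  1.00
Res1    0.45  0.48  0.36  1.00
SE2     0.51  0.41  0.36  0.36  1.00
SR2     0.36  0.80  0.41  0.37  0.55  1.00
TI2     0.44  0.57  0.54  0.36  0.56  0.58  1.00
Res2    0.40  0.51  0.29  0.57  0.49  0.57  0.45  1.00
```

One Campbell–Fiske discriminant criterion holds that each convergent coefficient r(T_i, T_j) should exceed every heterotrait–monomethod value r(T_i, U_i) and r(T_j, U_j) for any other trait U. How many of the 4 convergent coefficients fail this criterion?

3

Each convergent coefficient versus the relevant comparison correlations:
SE (methods 1·2): 0.51 vs {0.44, 0.55, 0.47, 0.56, 0.45, 0.49} → fail.
SR (methods 1·2): 0.80 vs {0.44, 0.55, 0.41, 0.58, 0.48, 0.57} → pass.
TI (methods 1·2): 0.54 vs {0.47, 0.56, 0.41, 0.58, 0.36, 0.45} → fail.
Res (methods 1·2): 0.57 vs {0.45, 0.49, 0.48, 0.57, 0.36, 0.45} → fail.
3 of 4 fail.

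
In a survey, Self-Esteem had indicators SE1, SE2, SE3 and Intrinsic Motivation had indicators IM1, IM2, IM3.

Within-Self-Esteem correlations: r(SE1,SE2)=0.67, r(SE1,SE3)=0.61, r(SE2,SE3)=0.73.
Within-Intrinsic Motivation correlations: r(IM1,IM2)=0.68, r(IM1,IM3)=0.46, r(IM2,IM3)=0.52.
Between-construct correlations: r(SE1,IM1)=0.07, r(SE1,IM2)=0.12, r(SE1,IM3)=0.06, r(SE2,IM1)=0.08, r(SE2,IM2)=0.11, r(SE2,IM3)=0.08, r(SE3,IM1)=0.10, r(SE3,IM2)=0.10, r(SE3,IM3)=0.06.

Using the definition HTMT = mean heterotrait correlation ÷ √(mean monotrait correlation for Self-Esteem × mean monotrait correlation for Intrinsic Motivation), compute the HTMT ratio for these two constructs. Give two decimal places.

0.14

Mean between = 0.78/9 = 0.0867.
Mean within-SE = 2.01/3 = 0.6700; mean within-IM = 1.66/3 = 0.5533.
Geometric mean = √(0.6700 × 0.5533) = 0.6089.
HTMT = 0.0867 / 0.6089 = 0.14.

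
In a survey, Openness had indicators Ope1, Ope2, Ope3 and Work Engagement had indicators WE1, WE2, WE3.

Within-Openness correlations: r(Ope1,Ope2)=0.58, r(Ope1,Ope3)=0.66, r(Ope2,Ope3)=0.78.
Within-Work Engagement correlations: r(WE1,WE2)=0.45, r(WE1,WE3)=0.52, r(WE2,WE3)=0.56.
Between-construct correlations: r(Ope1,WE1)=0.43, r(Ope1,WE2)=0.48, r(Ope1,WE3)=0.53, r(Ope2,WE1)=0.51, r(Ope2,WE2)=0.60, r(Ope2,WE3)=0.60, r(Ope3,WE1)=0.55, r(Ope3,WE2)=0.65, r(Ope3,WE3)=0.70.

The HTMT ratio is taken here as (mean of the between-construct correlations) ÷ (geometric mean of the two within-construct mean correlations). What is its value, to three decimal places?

Between-construct mean = 5.05/9 = 0.5611.
Mean within-Ope = 2.02/3 = 0.6733; mean within-WE = 1.53/3 = 0.5100.
Geometric mean = √(0.6733 × 0.5100) = 0.5860.
HTMT = 0.5611 / 0.5860 = 0.958.

0.958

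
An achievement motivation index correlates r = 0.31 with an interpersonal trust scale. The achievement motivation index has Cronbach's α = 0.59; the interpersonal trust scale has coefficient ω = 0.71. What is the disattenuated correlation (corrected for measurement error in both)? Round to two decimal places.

r_true = r_obs / √(r_xx · r_yy) = 0.31 / √(0.59 × 0.71) = 0.31 / √0.4189 = 0.31 / 0.6472 ≈ 0.48.

0.48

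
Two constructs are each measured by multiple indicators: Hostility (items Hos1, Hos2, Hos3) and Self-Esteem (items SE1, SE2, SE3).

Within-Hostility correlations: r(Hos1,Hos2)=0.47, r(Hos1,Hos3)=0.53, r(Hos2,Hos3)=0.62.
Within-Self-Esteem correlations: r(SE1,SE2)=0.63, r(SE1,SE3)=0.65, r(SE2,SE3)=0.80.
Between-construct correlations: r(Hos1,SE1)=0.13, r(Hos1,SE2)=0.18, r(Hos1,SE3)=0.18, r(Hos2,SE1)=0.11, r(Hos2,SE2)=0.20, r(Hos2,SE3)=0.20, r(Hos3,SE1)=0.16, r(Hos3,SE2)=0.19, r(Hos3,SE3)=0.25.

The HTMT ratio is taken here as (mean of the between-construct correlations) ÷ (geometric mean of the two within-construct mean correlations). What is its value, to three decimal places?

Mean between = 1.60/9 = 0.1778.
Mean within-Hos = 1.62/3 = 0.5400; mean within-SE = 2.08/3 = 0.6933.
Geometric mean = √(0.5400 × 0.6933) = 0.6119.
HTMT = 0.1778 / 0.6119 = 0.291.

0.291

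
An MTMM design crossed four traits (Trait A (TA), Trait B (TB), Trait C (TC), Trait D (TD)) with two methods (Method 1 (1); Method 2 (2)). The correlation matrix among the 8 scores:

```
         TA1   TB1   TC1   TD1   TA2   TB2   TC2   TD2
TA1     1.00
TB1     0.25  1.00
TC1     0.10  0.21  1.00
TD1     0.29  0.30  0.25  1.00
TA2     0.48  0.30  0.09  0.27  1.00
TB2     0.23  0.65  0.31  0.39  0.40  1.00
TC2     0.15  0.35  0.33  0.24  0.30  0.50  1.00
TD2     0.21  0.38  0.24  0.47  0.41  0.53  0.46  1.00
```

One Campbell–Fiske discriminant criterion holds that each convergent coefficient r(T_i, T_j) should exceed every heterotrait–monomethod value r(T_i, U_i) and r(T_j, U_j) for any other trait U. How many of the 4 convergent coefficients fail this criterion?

2

Convergent coefficients and their comparison sets:
TA (methods 1·2): 0.48 vs {0.25, 0.40, 0.10, 0.30, 0.29, 0.41} → pass.
TB (methods 1·2): 0.65 vs {0.25, 0.40, 0.21, 0.50, 0.30, 0.53} → pass.
TC (methods 1·2): 0.33 vs {0.10, 0.30, 0.21, 0.50, 0.25, 0.46} → fail.
TD (methods 1·2): 0.47 vs {0.29, 0.41, 0.30, 0.53, 0.25, 0.46} → fail.
2 of 4 fail.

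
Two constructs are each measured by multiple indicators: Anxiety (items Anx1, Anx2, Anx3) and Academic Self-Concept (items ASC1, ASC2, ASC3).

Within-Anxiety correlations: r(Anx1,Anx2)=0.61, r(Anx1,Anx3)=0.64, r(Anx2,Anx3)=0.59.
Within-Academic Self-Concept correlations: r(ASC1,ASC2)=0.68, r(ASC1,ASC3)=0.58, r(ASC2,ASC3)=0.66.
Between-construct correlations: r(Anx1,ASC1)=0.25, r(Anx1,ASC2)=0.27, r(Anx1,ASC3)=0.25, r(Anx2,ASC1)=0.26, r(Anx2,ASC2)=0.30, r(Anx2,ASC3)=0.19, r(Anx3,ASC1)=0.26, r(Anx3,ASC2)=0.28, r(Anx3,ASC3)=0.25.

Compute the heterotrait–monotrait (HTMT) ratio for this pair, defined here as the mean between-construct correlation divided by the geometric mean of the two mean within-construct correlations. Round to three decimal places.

0.410

Mean heterotrait r = 2.31/9 = 0.2567.
Mean within-Anx = 1.84/3 = 0.6133; mean within-ASC = 1.92/3 = 0.6400.
Geometric mean = √(0.6133 × 0.6400) = 0.6265.
HTMT = 0.2567 / 0.6265 = 0.410.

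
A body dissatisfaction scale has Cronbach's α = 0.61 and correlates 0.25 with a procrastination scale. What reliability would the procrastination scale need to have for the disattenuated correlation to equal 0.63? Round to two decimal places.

0.26

r_true = r_obs / √(r_xx · r_yy) ⇒ 0.63 = 0.25 / √(0.61 · r_yy).
√(0.61 · r_yy) = 0.25 / 0.63 = 0.3968; 0.61 · r_yy = 0.1575; r_yy = 0.1575 / 0.61 ≈ 0.26.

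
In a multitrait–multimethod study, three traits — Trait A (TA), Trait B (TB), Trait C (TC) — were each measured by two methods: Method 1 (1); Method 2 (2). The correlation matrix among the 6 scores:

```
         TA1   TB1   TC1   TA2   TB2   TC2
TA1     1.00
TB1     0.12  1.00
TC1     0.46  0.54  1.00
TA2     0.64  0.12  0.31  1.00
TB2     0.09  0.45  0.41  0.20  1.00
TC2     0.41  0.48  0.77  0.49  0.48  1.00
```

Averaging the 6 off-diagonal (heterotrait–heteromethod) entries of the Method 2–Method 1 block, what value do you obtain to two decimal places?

HTHM values (method 2 × method 1): 0.12, 0.31, 0.09, 0.41, 0.41, 0.48; mean = 1.82/6 = 0.30.

0.30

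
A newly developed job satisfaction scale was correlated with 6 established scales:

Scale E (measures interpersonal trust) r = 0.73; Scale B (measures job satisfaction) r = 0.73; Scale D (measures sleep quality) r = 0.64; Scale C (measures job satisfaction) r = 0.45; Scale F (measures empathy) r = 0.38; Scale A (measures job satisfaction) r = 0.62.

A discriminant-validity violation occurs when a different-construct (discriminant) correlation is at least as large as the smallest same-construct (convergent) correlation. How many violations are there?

Convergent (same construct = job satisfaction): Scale B, Scale C, Scale A.
Smallest convergent = 0.45. Discriminant values: 0.73, 0.64, 0.38; count ≥ 0.45 → 2.

2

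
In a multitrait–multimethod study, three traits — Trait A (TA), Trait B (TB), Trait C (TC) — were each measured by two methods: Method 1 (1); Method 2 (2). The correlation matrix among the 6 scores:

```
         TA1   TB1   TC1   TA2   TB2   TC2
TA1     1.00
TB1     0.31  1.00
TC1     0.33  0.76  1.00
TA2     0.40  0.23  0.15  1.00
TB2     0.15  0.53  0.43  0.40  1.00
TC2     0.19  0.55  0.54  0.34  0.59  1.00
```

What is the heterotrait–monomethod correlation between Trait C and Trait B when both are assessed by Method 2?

Different traits, same method: r(TC2, TB2) = 0.59.

0.59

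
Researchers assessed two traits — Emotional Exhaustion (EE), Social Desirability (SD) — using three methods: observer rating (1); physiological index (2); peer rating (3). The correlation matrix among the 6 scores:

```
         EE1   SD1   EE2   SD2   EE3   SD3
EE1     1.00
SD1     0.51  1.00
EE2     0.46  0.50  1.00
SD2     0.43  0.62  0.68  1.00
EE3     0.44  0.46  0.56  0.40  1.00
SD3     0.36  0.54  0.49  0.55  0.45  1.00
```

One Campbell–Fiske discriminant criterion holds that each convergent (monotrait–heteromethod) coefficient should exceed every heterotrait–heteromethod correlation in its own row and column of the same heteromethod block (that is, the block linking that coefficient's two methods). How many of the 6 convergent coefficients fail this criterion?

Convergent coefficients and their comparison sets:
EE (methods 1·2): 0.46 vs {0.43, 0.50} → fail.
EE (methods 1·3): 0.44 vs {0.36, 0.46} → fail.
EE (methods 2·3): 0.56 vs {0.49, 0.40} → pass.
SD (methods 1·2): 0.62 vs {0.50, 0.43} → pass.
SD (methods 1·3): 0.54 vs {0.46, 0.36} → pass.
SD (methods 2·3): 0.55 vs {0.40, 0.49} → pass.
2 of 6 fail.

2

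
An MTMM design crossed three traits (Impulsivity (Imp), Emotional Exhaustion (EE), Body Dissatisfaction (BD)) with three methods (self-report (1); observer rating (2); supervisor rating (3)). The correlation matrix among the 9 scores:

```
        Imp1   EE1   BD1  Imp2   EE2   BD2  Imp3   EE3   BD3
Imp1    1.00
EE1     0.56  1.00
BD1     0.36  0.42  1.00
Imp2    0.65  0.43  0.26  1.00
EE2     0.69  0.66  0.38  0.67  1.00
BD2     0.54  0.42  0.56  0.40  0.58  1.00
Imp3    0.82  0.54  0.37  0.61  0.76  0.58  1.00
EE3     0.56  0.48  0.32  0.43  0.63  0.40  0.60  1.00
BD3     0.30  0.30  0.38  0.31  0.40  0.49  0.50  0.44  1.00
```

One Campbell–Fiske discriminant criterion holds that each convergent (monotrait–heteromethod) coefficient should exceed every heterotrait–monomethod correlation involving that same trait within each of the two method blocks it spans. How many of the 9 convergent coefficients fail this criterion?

Checking each validity diagonal entry against its comparison values:
Imp (methods 1·2): 0.65 vs {0.56, 0.67, 0.36, 0.40} → fail.
Imp (methods 1·3): 0.82 vs {0.56, 0.60, 0.36, 0.50} → pass.
Imp (methods 2·3): 0.61 vs {0.67, 0.60, 0.40, 0.50} → fail.
EE (methods 1·2): 0.66 vs {0.56, 0.67, 0.42, 0.58} → fail.
EE (methods 1·3): 0.48 vs {0.56, 0.60, 0.42, 0.44} → fail.
EE (methods 2·3): 0.63 vs {0.67, 0.60, 0.58, 0.44} → fail.
BD (methods 1·2): 0.56 vs {0.36, 0.40, 0.42, 0.58} → fail.
BD (methods 1·3): 0.38 vs {0.36, 0.50, 0.42, 0.44} → fail.
BD (methods 2·3): 0.49 vs {0.40, 0.50, 0.58, 0.44} → fail.
8 of 9 fail.

8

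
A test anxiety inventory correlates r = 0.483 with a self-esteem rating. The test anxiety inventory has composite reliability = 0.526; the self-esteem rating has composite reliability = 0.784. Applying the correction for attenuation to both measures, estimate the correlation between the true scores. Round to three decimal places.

0.752

r_true = r_obs / √(r_xx · r_yy) = 0.483 / √(0.526 × 0.784) = 0.483 / √0.412384 = 0.483 / 0.6422 ≈ 0.752.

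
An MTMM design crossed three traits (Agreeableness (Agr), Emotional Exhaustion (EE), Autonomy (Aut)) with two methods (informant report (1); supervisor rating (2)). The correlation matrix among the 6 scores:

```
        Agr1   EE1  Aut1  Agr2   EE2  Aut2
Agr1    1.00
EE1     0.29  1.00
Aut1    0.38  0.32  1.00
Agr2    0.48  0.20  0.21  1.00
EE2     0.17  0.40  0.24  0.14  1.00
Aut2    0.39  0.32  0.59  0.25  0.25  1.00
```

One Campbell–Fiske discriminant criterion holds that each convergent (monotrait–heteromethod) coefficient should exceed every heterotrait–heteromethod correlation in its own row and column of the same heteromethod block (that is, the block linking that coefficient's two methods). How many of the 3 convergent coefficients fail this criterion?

0

Checking each validity diagonal entry against its comparison values:
Agr (methods 1·2): 0.48 vs {0.17, 0.20, 0.39, 0.21} → pass.
EE (methods 1·2): 0.40 vs {0.20, 0.17, 0.32, 0.24} → pass.
Aut (methods 1·2): 0.59 vs {0.21, 0.39, 0.24, 0.32} → pass.
0 of 3 fail.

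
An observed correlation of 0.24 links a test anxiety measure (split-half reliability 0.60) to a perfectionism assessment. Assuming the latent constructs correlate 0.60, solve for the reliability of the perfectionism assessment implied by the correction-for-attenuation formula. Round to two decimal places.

r_true = r_obs / √(r_xx · r_yy) ⇒ 0.60 = 0.24 / √(0.60 · r_yy).
√(0.60 · r_yy) = 0.24 / 0.60 = 0.4000; 0.60 · r_yy = 0.1600; r_yy = 0.1600 / 0.60 ≈ 0.27.

0.27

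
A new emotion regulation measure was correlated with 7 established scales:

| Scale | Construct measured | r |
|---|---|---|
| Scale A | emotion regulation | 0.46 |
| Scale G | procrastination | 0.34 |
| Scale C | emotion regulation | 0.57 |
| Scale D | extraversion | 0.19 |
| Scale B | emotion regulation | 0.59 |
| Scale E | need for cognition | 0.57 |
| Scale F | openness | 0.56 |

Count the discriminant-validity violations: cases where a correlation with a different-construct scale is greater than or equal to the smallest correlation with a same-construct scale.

Convergent (same construct = emotion regulation): Scale A, Scale C, Scale B.
Smallest convergent = 0.46. Discriminant values: 0.34, 0.19, 0.57, 0.56; count ≥ 0.46 → 2.

2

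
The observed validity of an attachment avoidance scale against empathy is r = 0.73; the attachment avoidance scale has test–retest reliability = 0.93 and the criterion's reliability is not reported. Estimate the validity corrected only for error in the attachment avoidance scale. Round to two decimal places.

0.76

Single correction: r_c = r_obs / √r_xx = 0.73 / √0.93 = 0.73 / 0.9644 ≈ 0.76.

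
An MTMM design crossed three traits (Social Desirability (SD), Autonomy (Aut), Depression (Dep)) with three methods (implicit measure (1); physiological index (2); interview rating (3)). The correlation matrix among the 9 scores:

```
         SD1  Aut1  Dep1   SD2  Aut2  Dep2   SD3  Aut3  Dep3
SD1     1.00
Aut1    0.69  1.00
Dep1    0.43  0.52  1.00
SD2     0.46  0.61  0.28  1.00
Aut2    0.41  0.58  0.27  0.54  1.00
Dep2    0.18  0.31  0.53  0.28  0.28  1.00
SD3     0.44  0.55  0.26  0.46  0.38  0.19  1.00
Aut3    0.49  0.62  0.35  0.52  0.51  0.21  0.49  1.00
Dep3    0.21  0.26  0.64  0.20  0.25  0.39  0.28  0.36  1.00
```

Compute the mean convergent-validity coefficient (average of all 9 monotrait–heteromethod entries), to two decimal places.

Convergent values: 0.46, 0.44, 0.46, 0.58, 0.62, 0.51, 0.53, 0.64, 0.39; mean = 4.63/9 = 0.51.

0.51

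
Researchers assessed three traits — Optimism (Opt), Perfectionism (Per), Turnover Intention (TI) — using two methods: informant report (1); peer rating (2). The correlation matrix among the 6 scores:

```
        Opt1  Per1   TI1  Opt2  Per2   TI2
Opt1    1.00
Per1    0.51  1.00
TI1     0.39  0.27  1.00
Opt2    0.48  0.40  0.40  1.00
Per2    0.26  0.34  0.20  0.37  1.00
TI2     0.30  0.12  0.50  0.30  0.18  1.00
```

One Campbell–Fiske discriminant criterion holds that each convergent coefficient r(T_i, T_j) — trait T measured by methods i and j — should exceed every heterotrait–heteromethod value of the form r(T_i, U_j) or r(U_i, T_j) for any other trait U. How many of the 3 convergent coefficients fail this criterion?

1

Each convergent coefficient versus the relevant comparison correlations:
Opt (methods 1·2): 0.48 vs {0.26, 0.40, 0.30, 0.40} → pass.
Per (methods 1·2): 0.34 vs {0.40, 0.26, 0.12, 0.20} → fail.
TI (methods 1·2): 0.50 vs {0.40, 0.30, 0.20, 0.12} → pass.
1 of 3 fail.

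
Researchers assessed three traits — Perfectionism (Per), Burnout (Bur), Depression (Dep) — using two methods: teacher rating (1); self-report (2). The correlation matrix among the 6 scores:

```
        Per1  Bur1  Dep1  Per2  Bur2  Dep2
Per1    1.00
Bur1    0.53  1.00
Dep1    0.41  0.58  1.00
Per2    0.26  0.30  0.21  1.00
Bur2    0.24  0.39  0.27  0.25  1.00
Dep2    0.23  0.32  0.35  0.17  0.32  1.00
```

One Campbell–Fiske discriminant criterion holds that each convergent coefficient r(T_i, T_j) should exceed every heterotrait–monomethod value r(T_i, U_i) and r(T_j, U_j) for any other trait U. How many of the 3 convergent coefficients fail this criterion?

Convergent coefficients and their comparison sets:
Per (methods 1·2): 0.26 vs {0.53, 0.25, 0.41, 0.17} → fail.
Bur (methods 1·2): 0.39 vs {0.53, 0.25, 0.58, 0.32} → fail.
Dep (methods 1·2): 0.35 vs {0.41, 0.17, 0.58, 0.32} → fail.
3 of 3 fail.

3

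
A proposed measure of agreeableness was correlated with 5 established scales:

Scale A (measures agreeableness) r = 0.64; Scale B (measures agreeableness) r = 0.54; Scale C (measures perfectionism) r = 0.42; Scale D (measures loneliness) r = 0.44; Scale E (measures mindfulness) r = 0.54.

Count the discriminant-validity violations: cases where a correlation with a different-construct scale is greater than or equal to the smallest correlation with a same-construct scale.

Convergent (same construct = agreeableness): Scale A, Scale B.
Smallest convergent = 0.54. Discriminant values: 0.42, 0.44, 0.54; count ≥ 0.54 → 1.

1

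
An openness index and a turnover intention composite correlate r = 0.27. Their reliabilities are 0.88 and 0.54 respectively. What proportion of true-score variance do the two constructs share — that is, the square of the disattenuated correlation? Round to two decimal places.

0.15

Disattenuated r = 0.27 / √(0.88 × 0.54) = 0.27 / 0.6893 = 0.3917.
Shared true-score variance = 0.3917² = 0.1534 ≈ 0.15.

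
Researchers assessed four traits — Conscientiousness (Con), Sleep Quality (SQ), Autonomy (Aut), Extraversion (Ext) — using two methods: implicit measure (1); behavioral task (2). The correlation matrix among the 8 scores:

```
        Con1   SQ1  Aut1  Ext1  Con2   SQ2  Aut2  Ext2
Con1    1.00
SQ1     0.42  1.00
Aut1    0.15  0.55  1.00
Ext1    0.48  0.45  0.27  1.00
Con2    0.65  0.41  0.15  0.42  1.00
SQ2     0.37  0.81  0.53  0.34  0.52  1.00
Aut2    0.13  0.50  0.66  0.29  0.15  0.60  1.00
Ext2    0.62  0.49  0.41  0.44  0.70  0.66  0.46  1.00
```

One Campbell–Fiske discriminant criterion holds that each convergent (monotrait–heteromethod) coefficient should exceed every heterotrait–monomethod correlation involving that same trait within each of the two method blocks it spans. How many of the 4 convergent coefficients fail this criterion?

2

Convergent coefficients and their comparison sets:
Con (methods 1·2): 0.65 vs {0.42, 0.52, 0.15, 0.15, 0.48, 0.70} → fail.
SQ (methods 1·2): 0.81 vs {0.42, 0.52, 0.55, 0.60, 0.45, 0.66} → pass.
Aut (methods 1·2): 0.66 vs {0.15, 0.15, 0.55, 0.60, 0.27, 0.46} → pass.
Ext (methods 1·2): 0.44 vs {0.48, 0.70, 0.45, 0.66, 0.27, 0.46} → fail.
2 of 4 fail.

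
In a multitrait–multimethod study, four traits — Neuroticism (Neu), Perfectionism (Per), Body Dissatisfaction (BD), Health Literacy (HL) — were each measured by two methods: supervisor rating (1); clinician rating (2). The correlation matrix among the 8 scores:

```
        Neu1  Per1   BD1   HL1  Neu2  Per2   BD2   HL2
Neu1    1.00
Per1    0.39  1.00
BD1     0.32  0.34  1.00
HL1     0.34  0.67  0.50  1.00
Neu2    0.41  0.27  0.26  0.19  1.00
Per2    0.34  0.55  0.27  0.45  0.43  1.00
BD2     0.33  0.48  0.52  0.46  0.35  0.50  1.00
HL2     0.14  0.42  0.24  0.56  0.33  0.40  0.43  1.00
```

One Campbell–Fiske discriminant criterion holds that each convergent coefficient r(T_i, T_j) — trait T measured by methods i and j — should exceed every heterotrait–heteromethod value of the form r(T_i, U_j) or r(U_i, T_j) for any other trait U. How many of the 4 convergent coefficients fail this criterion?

Checking each validity diagonal entry against its comparison values:
Neu (methods 1·2): 0.41 vs {0.34, 0.27, 0.33, 0.26, 0.14, 0.19} → pass.
Per (methods 1·2): 0.55 vs {0.27, 0.34, 0.48, 0.27, 0.42, 0.45} → pass.
BD (methods 1·2): 0.52 vs {0.26, 0.33, 0.27, 0.48, 0.24, 0.46} → pass.
HL (methods 1·2): 0.56 vs {0.19, 0.14, 0.45, 0.42, 0.46, 0.24} → pass.
0 of 4 fail.

0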